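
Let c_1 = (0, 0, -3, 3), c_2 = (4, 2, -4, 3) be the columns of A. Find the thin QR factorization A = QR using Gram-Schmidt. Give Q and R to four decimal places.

Q = [[0.0000, 0.8835], [0.0000, 0.4417], [-0.7071, -0.1104], [0.7071, -0.1104]], R = [[4.2426, 4.9497], [0.0000, 4.5277]]

e_1 = c_1/‖c_1‖ = (0, 0, -3, 3)/4.2426 = (0.0000, 0.0000, -0.7071, 0.7071).
r_{12} = e_1·c_2 = 4.9497.
u_2 = c_2 − 4.9497·e_1 = (4.0000, 2.0000, -0.5000, -0.5000).
‖u_2‖ = 4.5277, so e_2 = (0.8835, 0.4417, -0.1104, -0.1104).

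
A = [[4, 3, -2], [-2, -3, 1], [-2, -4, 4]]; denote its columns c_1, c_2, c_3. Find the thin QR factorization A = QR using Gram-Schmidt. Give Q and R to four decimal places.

c_1 = (4, -2, -2); ‖c_1‖ = 4.8990, so q_1 = (0.8165, -0.4082, -0.4082).
q_1·c_2 = 0.8165·3 + (-0.4082)·(-3) + (-0.4082)·(-4) = 5.3072.
u_2 = c_2 − 5.3072·q_1 = (-1.3333, -0.8333, -1.8333).
‖u_2‖ = 2.4152, so q_2 = (-0.5521, -0.3450, -0.7591).
q_1·c_3 = 0.8165·(-2) + (-0.4082)·1 + (-0.4082)·4 = -3.6742; q_2·c_3 = (-0.5521)·(-2) + (-0.3450)·1 + (-0.7591)·4 = -2.2772.
u_3 = c_3 + 3.6742·q_1 + 2.2772·q_2 = (-0.2571, -1.2857, 0.7714).
‖u_3‖ = 1.5213, so q_3 = (-0.1690, -0.8452, 0.5071).

Q = [[0.8165, -0.5521, -0.1690], [-0.4082, -0.3450, -0.8452], [-0.4082, -0.7591, 0.5071]], R = [[4.8990, 5.3072, -3.6742], [0.0000, 2.4152, -2.2772], [0.0000, 0.0000, 1.5213]]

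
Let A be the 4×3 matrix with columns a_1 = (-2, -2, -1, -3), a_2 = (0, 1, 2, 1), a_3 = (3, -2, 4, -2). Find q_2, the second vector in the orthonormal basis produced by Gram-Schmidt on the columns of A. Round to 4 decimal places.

q_2 = (-0.4296, 0.1227, 0.8899, -0.0921)

a_1 = (-2, -2, -1, -3); ‖a_1‖ = 4.2426, so q_1 = (-0.4714, -0.4714, -0.2357, -0.7071).
q_1·a_2 = (-0.4714)·0 + (-0.4714)·1 + (-0.2357)·2 + (-0.7071)·1 = -1.6499.
u_2 = a_2 + 1.6499·q_1 = (-0.7778, 0.2222, 1.6111, -0.1667).
‖u_2‖ = 1.8105, so q_2 = (-0.4296, 0.1227, 0.8899, -0.0921).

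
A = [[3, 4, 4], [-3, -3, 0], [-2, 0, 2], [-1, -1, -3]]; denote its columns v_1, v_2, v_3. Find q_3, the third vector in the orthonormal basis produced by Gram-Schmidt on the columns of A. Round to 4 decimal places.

v_1 = (3, -3, -2, -1); ‖v_1‖ = 4.7958, so q_1 = (0.6255, -0.6255, -0.4170, -0.2085).
q_1·v_2 = 0.6255·4 + (-0.6255)·(-3) + (-0.4170)·0 + (-0.2085)·(-1) = 4.5873.
u_2 = v_2 − 4.5873·q_1 = (1.1304, -0.1304, 1.9130, -0.0435).
‖u_2‖ = 2.2263, so q_2 = (0.5078, -0.0586, 0.8593, -0.0195).
q_1·v_3 = 0.6255·4 + (-0.6255)·0 + (-0.4170)·2 + (-0.2085)·(-3) = 2.2937; q_2·v_3 = 0.5078·4 + (-0.0586)·0 + 0.8593·2 + (-0.0195)·(-3) = 3.8082.
u_3 = v_3 − 2.2937·q_1 − 3.8082·q_2 = (0.6316, 1.6579, -0.3158, -2.4474).
‖u_3‖ = 3.0392, so q_3 = (0.2078, 0.5455, -0.1039, -0.8053).

q_3 = (0.2078, 0.5455, -0.1039, -0.8053)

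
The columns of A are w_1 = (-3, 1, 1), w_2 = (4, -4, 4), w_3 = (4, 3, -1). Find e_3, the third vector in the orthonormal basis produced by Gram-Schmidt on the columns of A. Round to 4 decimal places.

e_1 = w_1/‖w_1‖ = (-3, 1, 1)/3.3166 = (-0.9045, 0.3015, 0.3015).
r_{12} = e_1·w_2 = -3.6181.
u_2 = w_2 + 3.6181·e_1 = (0.7273, -2.9091, 5.0909).
‖u_2‖ = 5.9084, so e_2 = (0.1231, -0.4924, 0.8616).
r_{13} = e_1·w_3 = -3.0151; r_{23} = e_2·w_3 = -1.8464.
u_3 = w_3 + 3.0151·e_1 + 1.8464·e_2 = (1.5000, 3.0000, 1.5000).
‖u_3‖ = 3.6742, so e_3 = (0.4082, 0.8165, 0.4082).

e_3 = (0.4082, 0.8165, 0.4082)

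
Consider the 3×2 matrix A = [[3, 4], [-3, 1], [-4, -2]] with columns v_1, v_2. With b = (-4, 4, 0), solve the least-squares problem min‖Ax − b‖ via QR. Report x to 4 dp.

q_1 = v_1/‖v_1‖ = (3, -3, -4)/5.8310 = (0.5145, -0.5145, -0.6860).
r_{12} = q_1·v_2 = 2.9155.
u_2 = v_2 − 2.9155·q_1 = (2.5000, 2.5000, 0.0000).
‖u_2‖ = 3.5355, so q_2 = (0.7071, 0.7071, 0.0000).
Qᵀb = (-4.1160, 0.0000).
Back-substitute: x_2 = 0.0000/3.5355 = 0.0000.
x_1 = (-4.1160 − 2.9155·0.0000)/5.8310 = -0.7059.

x = (-0.7059, 0.0000)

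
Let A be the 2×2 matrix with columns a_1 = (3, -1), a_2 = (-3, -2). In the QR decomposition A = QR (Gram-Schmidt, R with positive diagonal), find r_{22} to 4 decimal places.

r_{22} = 2.8460

a_1 = (3, -1); ‖a_1‖ = 3.1623, so q_1 = (0.9487, -0.3162).
q_1·a_2 = 0.9487·(-3) + (-0.3162)·(-2) = -2.2136.
u_2 = a_2 + 2.2136·q_1 = (-0.9000, -2.7000).
r_{22} = ‖u_2‖ = 2.8460.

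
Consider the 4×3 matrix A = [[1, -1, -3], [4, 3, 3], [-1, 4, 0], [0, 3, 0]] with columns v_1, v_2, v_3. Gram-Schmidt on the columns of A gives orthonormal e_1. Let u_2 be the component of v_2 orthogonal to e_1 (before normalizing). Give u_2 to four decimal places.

e_1 = v_1/‖v_1‖ = (1, 4, -1, 0)/4.2426 = (0.2357, 0.9428, -0.2357, 0.0000).
r_{12} = e_1·v_2 = 1.6499.
u_2 = v_2 − 1.6499·e_1 = (-1.3889, 1.4444, 4.3889, 3.0000).

u_2 = (-1.3889, 1.4444, 4.3889, 3.0000)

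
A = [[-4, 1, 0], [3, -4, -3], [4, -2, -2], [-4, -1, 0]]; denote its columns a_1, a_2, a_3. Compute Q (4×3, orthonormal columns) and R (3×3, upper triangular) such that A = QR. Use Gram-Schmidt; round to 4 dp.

q_1 = a_1/‖a_1‖ = (-4, 3, 4, -4)/7.5498 = (-0.5298, 0.3974, 0.5298, -0.5298).
r_{12} = q_1·a_2 = -2.6491.
u_2 = a_2 + 2.6491·q_1 = (-0.4035, -2.9474, -0.5965, -2.4035).
‖u_2‖ = 3.8707, so q_2 = (-0.1042, -0.7615, -0.1541, -0.6209).
r_{13} = q_1·a_3 = -2.2517; r_{23} = q_2·a_3 = 2.5926.
u_3 = a_3 + 2.2517·q_1 − 2.5926·q_2 = (-0.9227, -0.1311, -0.4075, 0.4169).
‖u_3‖ = 1.0993, so q_3 = (-0.8394, -0.1193, -0.3707, 0.3792).

Q = [[-0.5298, -0.1042, -0.8394], [0.3974, -0.7615, -0.1193], [0.5298, -0.1541, -0.3707], [-0.5298, -0.6209, 0.3792]], R = [[7.5498, -2.6491, -2.2517], [0.0000, 3.8707, 2.5926], [0.0000, 0.0000, 1.0993]]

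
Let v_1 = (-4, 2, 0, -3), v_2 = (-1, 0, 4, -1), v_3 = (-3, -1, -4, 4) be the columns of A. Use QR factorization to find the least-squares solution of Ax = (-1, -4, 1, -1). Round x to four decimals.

v_1 = (-4, 2, 0, -3); ‖v_1‖ = 5.3852, so q_1 = (-0.7428, 0.3714, 0.0000, -0.5571).
q_1·v_2 = (-0.7428)·(-1) + 0.3714·0 + 0.0000·4 + (-0.5571)·(-1) = 1.2999.
u_2 = v_2 − 1.2999·q_1 = (-0.0345, -0.4828, 4.0000, -0.2759).
‖u_2‖ = 4.0386, so q_2 = (-0.0085, -0.1195, 0.9904, -0.0683).
q_1·v_3 = (-0.7428)·(-3) + 0.3714·(-1) + 0.0000·(-4) + (-0.5571)·4 = -0.3714; q_2·v_3 = (-0.0085)·(-3) + (-0.1195)·(-1) + 0.9904·(-4) + (-0.0683)·4 = -4.0898.
u_3 = v_3 + 0.3714·q_1 + 4.0898·q_2 = (-3.3108, -1.3510, 0.0507, 3.5137).
‖u_3‖ = 5.0135, so q_3 = (-0.6604, -0.2695, 0.0101, 0.7009).
Qᵀb = (-0.1857, 1.5454, 1.0475).
Back-substitute: x_3 = 1.0475/5.0135 = 0.2089.
x_2 = (1.5454 + 4.0898·0.2089)/4.0386 = 0.5942.
x_1 = (-0.1857 − 1.2999·0.5942 + 0.3714·0.2089)/5.3852 = -0.1635.

x = (-0.1635, 0.5942, 0.2089)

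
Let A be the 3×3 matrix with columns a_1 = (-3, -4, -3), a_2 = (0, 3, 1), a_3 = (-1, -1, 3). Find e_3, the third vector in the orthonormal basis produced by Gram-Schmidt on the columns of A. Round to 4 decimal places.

e_1 = a_1/‖a_1‖ = (-3, -4, -3)/5.8310 = (-0.5145, -0.6860, -0.5145).
r_{12} = e_1·a_2 = -2.5725.
u_2 = a_2 + 2.5725·e_1 = (-1.3235, 1.2353, -0.3235).
‖u_2‖ = 1.8391, so e_2 = (-0.7197, 0.6717, -0.1759).
r_{13} = e_1·a_3 = -0.3430; r_{23} = e_2·a_3 = -0.4798.
u_3 = a_3 + 0.3430·e_1 + 0.4798·e_2 = (-1.5217, -0.9130, 2.7391).
‖u_3‖ = 3.2638, so e_3 = (-0.4663, -0.2798, 0.8393).

e_3 = (-0.4663, -0.2798, 0.8393)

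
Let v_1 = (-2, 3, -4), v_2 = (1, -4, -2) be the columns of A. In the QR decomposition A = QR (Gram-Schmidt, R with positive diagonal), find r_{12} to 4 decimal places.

v_1 = (-2, 3, -4); ‖v_1‖ = 5.3852, so e_1 = (-0.3714, 0.5571, -0.7428).
r_{12} = e_1·v_2 = -1.1142.

r_{12} = -1.1142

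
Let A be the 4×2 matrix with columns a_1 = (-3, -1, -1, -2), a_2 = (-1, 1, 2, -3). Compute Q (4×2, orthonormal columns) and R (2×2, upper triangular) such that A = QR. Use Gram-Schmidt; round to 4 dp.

Q = [[-0.7746, 0.0563], [-0.2582, 0.3944], [-0.2582, 0.6761], [-0.5164, -0.6198]], R = [[3.8730, 1.5492], [0.0000, 3.5496]]

a_1 = (-3, -1, -1, -2); ‖a_1‖ = 3.8730, so q_1 = (-0.7746, -0.2582, -0.2582, -0.5164).
q_1·a_2 = (-0.7746)·(-1) + (-0.2582)·1 + (-0.2582)·2 + (-0.5164)·(-3) = 1.5492.
u_2 = a_2 − 1.5492·q_1 = (0.2000, 1.4000, 2.4000, -2.2000).
‖u_2‖ = 3.5496, so q_2 = (0.0563, 0.3944, 0.6761, -0.6198).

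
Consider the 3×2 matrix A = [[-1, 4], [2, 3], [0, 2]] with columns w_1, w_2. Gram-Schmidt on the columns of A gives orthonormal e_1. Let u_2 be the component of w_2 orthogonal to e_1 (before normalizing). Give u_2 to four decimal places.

u_2 = (4.4000, 2.2000, 2.0000)

e_1 = w_1/‖w_1‖ = (-1, 2, 0)/2.2361 = (-0.4472, 0.8944, 0.0000).
r_{12} = e_1·w_2 = 0.8944.
u_2 = w_2 − 0.8944·e_1 = (4.4000, 2.2000, 2.0000).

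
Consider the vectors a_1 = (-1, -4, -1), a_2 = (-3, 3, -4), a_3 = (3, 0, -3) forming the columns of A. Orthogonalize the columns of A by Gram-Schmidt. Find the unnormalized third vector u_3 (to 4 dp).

a_1 = (-1, -4, -1); ‖a_1‖ = 4.2426, so q_1 = (-0.2357, -0.9428, -0.2357).
q_1·a_2 = (-0.2357)·(-3) + (-0.9428)·3 + (-0.2357)·(-4) = -1.1785.
u_2 = a_2 + 1.1785·q_1 = (-3.2778, 1.8889, -4.2778).
‖u_2‖ = 5.7106, so q_2 = (-0.5740, 0.3308, -0.7491).
q_1·a_3 = (-0.2357)·3 + (-0.9428)·0 + (-0.2357)·(-3) = 0.0000; q_2·a_3 = (-0.5740)·3 + 0.3308·0 + (-0.7491)·(-3) = 0.5253.
u_3 = a_3 − 0.0000·q_1 − 0.5253·q_2 = (3.3015, -0.1738, -2.6065).

u_3 = (3.3015, -0.1738, -2.6065)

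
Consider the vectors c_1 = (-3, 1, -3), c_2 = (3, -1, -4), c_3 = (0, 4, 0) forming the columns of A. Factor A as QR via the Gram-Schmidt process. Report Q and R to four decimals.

Q = [[-0.6882, 0.6529, 0.3162], [0.2294, -0.2176, 0.9487], [-0.6882, -0.7255, 0.0000]], R = [[4.3589, 0.4588, 0.9177], [0.0000, 5.0783, -0.8706], [0.0000, 0.0000, 3.7947]]

c_1 = (-3, 1, -3); ‖c_1‖ = 4.3589, so e_1 = (-0.6882, 0.2294, -0.6882).
e_1·c_2 = (-0.6882)·3 + 0.2294·(-1) + (-0.6882)·(-4) = 0.4588.
u_2 = c_2 − 0.4588·e_1 = (3.3158, -1.1053, -3.6842).
‖u_2‖ = 5.0783, so e_2 = (0.6529, -0.2176, -0.7255).
e_1·c_3 = (-0.6882)·0 + 0.2294·4 + (-0.6882)·0 = 0.9177; e_2·c_3 = 0.6529·0 + (-0.2176)·4 + (-0.7255)·0 = -0.8706.
u_3 = c_3 − 0.9177·e_1 + 0.8706·e_2 = (1.2000, 3.6000, 0.0000).
‖u_3‖ = 3.7947, so e_3 = (0.3162, 0.9487, 0.0000).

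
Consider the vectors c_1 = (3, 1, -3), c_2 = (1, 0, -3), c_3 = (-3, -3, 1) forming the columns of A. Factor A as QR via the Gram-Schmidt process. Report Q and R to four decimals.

Q = [[0.6882, -0.5750, 0.4423], [0.2294, -0.4059, -0.8847], [-0.6882, -0.7103, 0.1474]], R = [[4.3589, 2.7530, -3.4412], [0.0000, 1.5560, 2.2325], [0.0000, 0.0000, 1.4744]]

c_1 = (3, 1, -3); ‖c_1‖ = 4.3589, so q_1 = (0.6882, 0.2294, -0.6882).
q_1·c_2 = 0.6882·1 + 0.2294·0 + (-0.6882)·(-3) = 2.7530.
u_2 = c_2 − 2.7530·q_1 = (-0.8947, -0.6316, -1.1053).
‖u_2‖ = 1.5560, so q_2 = (-0.5750, -0.4059, -0.7103).
q_1·c_3 = 0.6882·(-3) + 0.2294·(-3) + (-0.6882)·1 = -3.4412; q_2·c_3 = (-0.5750)·(-3) + (-0.4059)·(-3) + (-0.7103)·1 = 2.2325.
u_3 = c_3 + 3.4412·q_1 − 2.2325·q_2 = (0.6522, -1.3043, 0.2174).
‖u_3‖ = 1.4744, so q_3 = (0.4423, -0.8847, 0.1474).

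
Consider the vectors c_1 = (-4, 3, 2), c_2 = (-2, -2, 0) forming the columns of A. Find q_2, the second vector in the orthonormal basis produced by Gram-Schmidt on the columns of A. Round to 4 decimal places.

q_2 = (-0.6149, -0.7871, -0.0492)

c_1 = (-4, 3, 2); ‖c_1‖ = 5.3852, so q_1 = (-0.7428, 0.5571, 0.3714).
q_1·c_2 = (-0.7428)·(-2) + 0.5571·(-2) + 0.3714·0 = 0.3714.
u_2 = c_2 − 0.3714·q_1 = (-1.7241, -2.2069, -0.1379).
‖u_2‖ = 2.8039, so q_2 = (-0.6149, -0.7871, -0.0492).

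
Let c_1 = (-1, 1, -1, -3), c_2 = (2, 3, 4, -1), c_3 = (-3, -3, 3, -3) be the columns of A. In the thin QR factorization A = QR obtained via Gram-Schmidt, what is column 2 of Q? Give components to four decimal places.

e_1 = c_1/‖c_1‖ = (-1, 1, -1, -3)/3.4641 = (-0.2887, 0.2887, -0.2887, -0.8660).
r_{12} = e_1·c_2 = 0.0000.
u_2 = c_2 + 0.0000·e_1 = (2.0000, 3.0000, 4.0000, -1.0000).
‖u_2‖ = 5.4772, so e_2 = (0.3651, 0.5477, 0.7303, -0.1826).

e_2 = (0.3651, 0.5477, 0.7303, -0.1826)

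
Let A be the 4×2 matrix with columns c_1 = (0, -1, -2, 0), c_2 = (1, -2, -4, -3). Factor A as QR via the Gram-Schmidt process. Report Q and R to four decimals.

c_1 = (0, -1, -2, 0); ‖c_1‖ = 2.2361, so e_1 = (0.0000, -0.4472, -0.8944, 0.0000).
e_1·c_2 = 0.0000·1 + (-0.4472)·(-2) + (-0.8944)·(-4) + 0.0000·(-3) = 4.4721.
u_2 = c_2 − 4.4721·e_1 = (1.0000, 0.0000, 0.0000, -3.0000).
‖u_2‖ = 3.1623, so e_2 = (0.3162, 0.0000, 0.0000, -0.9487).

Q = [[0.0000, 0.3162], [-0.4472, 0.0000], [-0.8944, 0.0000], [0.0000, -0.9487]], R = [[2.2361, 4.4721], [0.0000, 3.1623]]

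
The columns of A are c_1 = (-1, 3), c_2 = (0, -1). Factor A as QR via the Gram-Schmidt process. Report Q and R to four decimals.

c_1 = (-1, 3); ‖c_1‖ = 3.1623, so q_1 = (-0.3162, 0.9487).
q_1·c_2 = (-0.3162)·0 + 0.9487·(-1) = -0.9487.
u_2 = c_2 + 0.9487·q_1 = (-0.3000, -0.1000).
‖u_2‖ = 0.3162, so q_2 = (-0.9487, -0.3162).

Q = [[-0.3162, -0.9487], [0.9487, -0.3162]], R = [[3.1623, -0.9487], [0.0000, 0.3162]]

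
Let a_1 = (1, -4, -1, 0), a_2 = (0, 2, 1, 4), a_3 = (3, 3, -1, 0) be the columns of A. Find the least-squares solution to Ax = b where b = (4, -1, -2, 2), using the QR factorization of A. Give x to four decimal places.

x = (1.2294, 0.4868, 0.9685)

a_1 = (1, -4, -1, 0); ‖a_1‖ = 4.2426, so q_1 = (0.2357, -0.9428, -0.2357, 0.0000).
q_1·a_2 = 0.2357·0 + (-0.9428)·2 + (-0.2357)·1 + 0.0000·4 = -2.1213.
u_2 = a_2 + 2.1213·q_1 = (0.5000, 0.0000, 0.5000, 4.0000).
‖u_2‖ = 4.0620, so q_2 = (0.1231, 0.0000, 0.1231, 0.9847).
q_1·a_3 = 0.2357·3 + (-0.9428)·3 + (-0.2357)·(-1) + 0.0000·0 = -1.8856; q_2·a_3 = 0.1231·3 + (0.0000)·3 + 0.1231·(-1) + 0.9847·0 = 0.2462.
u_3 = a_3 + 1.8856·q_1 − 0.2462·q_2 = (3.4141, 1.2222, -1.4747, -0.2424).
‖u_3‖ = 3.9222, so q_3 = (0.8705, 0.3116, -0.3760, -0.0618).
Qᵀb = (2.3570, 2.2156, 3.7986).
Back-substitute: x_3 = 3.7986/3.9222 = 0.9685.
x_2 = (2.2156 − 0.2462·0.9685)/4.0620 = 0.4868.
x_1 = (2.3570 + 2.1213·0.4868 + 1.8856·0.9685)/4.2426 = 1.2294.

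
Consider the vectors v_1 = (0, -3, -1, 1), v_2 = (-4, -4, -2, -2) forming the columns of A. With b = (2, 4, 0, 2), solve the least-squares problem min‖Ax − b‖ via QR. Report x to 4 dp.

x = (-0.2162, -0.6351)

v_1 = (0, -3, -1, 1); ‖v_1‖ = 3.3166, so q_1 = (0.0000, -0.9045, -0.3015, 0.3015).
q_1·v_2 = 0.0000·(-4) + (-0.9045)·(-4) + (-0.3015)·(-2) + 0.3015·(-2) = 3.6181.
u_2 = v_2 − 3.6181·q_1 = (-4.0000, -0.7273, -0.9091, -3.0909).
‖u_2‖ = 5.1874, so q_2 = (-0.7711, -0.1402, -0.1752, -0.5958).
Qᵀb = (-3.0151, -3.2947).
Back-substitute: x_2 = -3.2947/5.1874 = -0.6351.
x_1 = (-3.0151 − 3.6181·(-0.6351))/3.3166 = -0.2162.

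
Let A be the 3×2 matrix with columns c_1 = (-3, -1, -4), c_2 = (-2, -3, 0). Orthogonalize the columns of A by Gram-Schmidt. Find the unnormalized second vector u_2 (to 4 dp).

u_2 = (-0.9615, -2.6538, 1.3846)

c_1 = (-3, -1, -4); ‖c_1‖ = 5.0990, so q_1 = (-0.5883, -0.1961, -0.7845).
q_1·c_2 = (-0.5883)·(-2) + (-0.1961)·(-3) + (-0.7845)·0 = 1.7650.
u_2 = c_2 − 1.7650·q_1 = (-0.9615, -2.6538, 1.3846).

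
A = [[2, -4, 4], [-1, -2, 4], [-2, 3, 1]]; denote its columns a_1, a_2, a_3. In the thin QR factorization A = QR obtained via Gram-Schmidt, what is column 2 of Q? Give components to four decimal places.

e_2 = (-0.3698, -0.9245, 0.0925)

a_1 = (2, -1, -2); ‖a_1‖ = 3.0000, so e_1 = (0.6667, -0.3333, -0.6667).
e_1·a_2 = 0.6667·(-4) + (-0.3333)·(-2) + (-0.6667)·3 = -4.0000.
u_2 = a_2 + 4.0000·e_1 = (-1.3333, -3.3333, 0.3333).
‖u_2‖ = 3.6056, so e_2 = (-0.3698, -0.9245, 0.0925).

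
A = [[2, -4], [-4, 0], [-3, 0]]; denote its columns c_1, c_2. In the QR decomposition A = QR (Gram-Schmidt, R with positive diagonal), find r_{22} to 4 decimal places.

e_1 = c_1/‖c_1‖ = (2, -4, -3)/5.3852 = (0.3714, -0.7428, -0.5571).
r_{12} = e_1·c_2 = -1.4856.
u_2 = c_2 + 1.4856·e_1 = (-3.4483, -1.1034, -0.8276).
r_{22} = ‖u_2‖ = 3.7139.

r_{22} = 3.7139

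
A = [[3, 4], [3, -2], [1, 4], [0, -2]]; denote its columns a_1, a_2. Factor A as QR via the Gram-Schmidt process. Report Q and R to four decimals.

q_1 = a_1/‖a_1‖ = (3, 3, 1, 0)/4.3589 = (0.6882, 0.6882, 0.2294, 0.0000).
r_{12} = q_1·a_2 = 2.2942.
u_2 = a_2 − 2.2942·q_1 = (2.4211, -3.5789, 3.4737, -2.0000).
‖u_2‖ = 5.8938, so q_2 = (0.4108, -0.6072, 0.5894, -0.3393).

Q = [[0.6882, 0.4108], [0.6882, -0.6072], [0.2294, 0.5894], [0.0000, -0.3393]], R = [[4.3589, 2.2942], [0.0000, 5.8938]]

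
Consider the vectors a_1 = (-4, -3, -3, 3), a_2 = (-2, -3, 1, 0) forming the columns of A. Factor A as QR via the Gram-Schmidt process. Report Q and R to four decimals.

Q = [[-0.6100, -0.2271], [-0.4575, -0.6584], [-0.4575, 0.6433], [0.4575, -0.3179]], R = [[6.5574, 2.1350], [0.0000, 3.0728]]

a_1 = (-4, -3, -3, 3); ‖a_1‖ = 6.5574, so q_1 = (-0.6100, -0.4575, -0.4575, 0.4575).
q_1·a_2 = (-0.6100)·(-2) + (-0.4575)·(-3) + (-0.4575)·1 + 0.4575·0 = 2.1350.
u_2 = a_2 − 2.1350·q_1 = (-0.6977, -2.0233, 1.9767, -0.9767).
‖u_2‖ = 3.0728, so q_2 = (-0.2271, -0.6584, 0.6433, -0.3179).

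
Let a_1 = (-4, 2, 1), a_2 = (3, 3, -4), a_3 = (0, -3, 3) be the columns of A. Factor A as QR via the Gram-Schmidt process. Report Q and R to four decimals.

a_1 = (-4, 2, 1); ‖a_1‖ = 4.5826, so e_1 = (-0.8729, 0.4364, 0.2182).
e_1·a_2 = (-0.8729)·3 + 0.4364·3 + 0.2182·(-4) = -2.1822.
u_2 = a_2 + 2.1822·e_1 = (1.0952, 3.9524, -3.5238).
‖u_2‖ = 5.4072, so e_2 = (0.2026, 0.7309, -0.6517).
e_1·a_3 = (-0.8729)·0 + 0.4364·(-3) + 0.2182·3 = -0.6547; e_2·a_3 = 0.2026·0 + 0.7309·(-3) + (-0.6517)·3 = -4.1479.
u_3 = a_3 + 0.6547·e_1 + 4.1479·e_2 = (0.2687, 0.3176, 0.4397).
‖u_3‖ = 0.6054, so e_3 = (0.4439, 0.5246, 0.7264).

Q = [[-0.8729, 0.2026, 0.4439], [0.4364, 0.7309, 0.5246], [0.2182, -0.6517, 0.7264]], R = [[4.5826, -2.1822, -0.6547], [0.0000, 5.4072, -4.1479], [0.0000, 0.0000, 0.6054]]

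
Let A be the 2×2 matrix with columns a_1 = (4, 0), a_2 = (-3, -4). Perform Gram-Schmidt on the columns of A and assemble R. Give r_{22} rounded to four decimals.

r_{22} = 4.0000

a_1 = (4, 0); ‖a_1‖ = 4.0000, so e_1 = (1.0000, 0.0000).
e_1·a_2 = 1.0000·(-3) + 0.0000·(-4) = -3.0000.
u_2 = a_2 + 3.0000·e_1 = (0.0000, -4.0000).
r_{22} = ‖u_2‖ = 4.0000.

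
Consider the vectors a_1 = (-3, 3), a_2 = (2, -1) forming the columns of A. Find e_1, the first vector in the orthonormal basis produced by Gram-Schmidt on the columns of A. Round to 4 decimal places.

a_1 = (-3, 3); ‖a_1‖ = 4.2426, so e_1 = (-0.7071, 0.7071).

e_1 = (-0.7071, 0.7071)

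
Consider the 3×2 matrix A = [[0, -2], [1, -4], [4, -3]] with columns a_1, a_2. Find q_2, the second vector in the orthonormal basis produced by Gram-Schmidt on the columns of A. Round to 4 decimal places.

q_1 = a_1/‖a_1‖ = (0, 1, 4)/4.1231 = (0.0000, 0.2425, 0.9701).
r_{12} = q_1·a_2 = -3.8806.
u_2 = a_2 + 3.8806·q_1 = (-2.0000, -3.0588, 0.7647).
‖u_2‖ = 3.7338, so q_2 = (-0.5356, -0.8192, 0.2048).

q_2 = (-0.5356, -0.8192, 0.2048)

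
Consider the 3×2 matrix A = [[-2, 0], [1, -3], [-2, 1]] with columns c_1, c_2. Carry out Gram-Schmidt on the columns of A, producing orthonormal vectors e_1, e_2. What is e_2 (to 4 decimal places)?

c_1 = (-2, 1, -2); ‖c_1‖ = 3.0000, so e_1 = (-0.6667, 0.3333, -0.6667).
e_1·c_2 = (-0.6667)·0 + 0.3333·(-3) + (-0.6667)·1 = -1.6667.
u_2 = c_2 + 1.6667·e_1 = (-1.1111, -2.4444, -0.1111).
‖u_2‖ = 2.6874, so e_2 = (-0.4134, -0.9096, -0.0413).

e_2 = (-0.4134, -0.9096, -0.0413)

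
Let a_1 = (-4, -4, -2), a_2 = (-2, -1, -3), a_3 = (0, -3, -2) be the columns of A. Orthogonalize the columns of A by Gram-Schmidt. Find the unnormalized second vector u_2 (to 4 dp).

a_1 = (-4, -4, -2); ‖a_1‖ = 6.0000, so q_1 = (-0.6667, -0.6667, -0.3333).
q_1·a_2 = (-0.6667)·(-2) + (-0.6667)·(-1) + (-0.3333)·(-3) = 3.0000.
u_2 = a_2 − 3.0000·q_1 = (0.0000, 1.0000, -2.0000).

u_2 = (0.0000, 1.0000, -2.0000)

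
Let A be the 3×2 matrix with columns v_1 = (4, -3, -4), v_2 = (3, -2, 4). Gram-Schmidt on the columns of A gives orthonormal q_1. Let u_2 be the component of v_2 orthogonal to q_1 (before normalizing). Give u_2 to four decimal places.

u_2 = (2.8049, -1.8537, 4.1951)

v_1 = (4, -3, -4); ‖v_1‖ = 6.4031, so q_1 = (0.6247, -0.4685, -0.6247).
q_1·v_2 = 0.6247·3 + (-0.4685)·(-2) + (-0.6247)·4 = 0.3123.
u_2 = v_2 − 0.3123·q_1 = (2.8049, -1.8537, 4.1951).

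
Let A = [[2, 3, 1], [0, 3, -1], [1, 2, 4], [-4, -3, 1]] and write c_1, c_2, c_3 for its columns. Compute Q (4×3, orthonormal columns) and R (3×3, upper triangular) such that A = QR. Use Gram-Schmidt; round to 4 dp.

Q = [[0.4364, 0.3168, 0.1239], [0.0000, 0.8677, -0.4187], [0.2182, 0.3030, 0.8562], [-0.8729, 0.2342, 0.2760]], R = [[4.5826, 4.3644, 0.4364], [0.0000, 3.4572, 0.8953], [0.0000, 0.0000, 4.2436]]

e_1 = c_1/‖c_1‖ = (2, 0, 1, -4)/4.5826 = (0.4364, 0.0000, 0.2182, -0.8729).
r_{12} = e_1·c_2 = 4.3644.
u_2 = c_2 − 4.3644·e_1 = (1.0952, 3.0000, 1.0476, 0.8095).
‖u_2‖ = 3.4572, so e_2 = (0.3168, 0.8677, 0.3030, 0.2342).
r_{13} = e_1·c_3 = 0.4364; r_{23} = e_2·c_3 = 0.8953.
u_3 = c_3 − 0.4364·e_1 − 0.8953·e_2 = (0.5259, -1.7769, 3.6335, 1.1713).
‖u_3‖ = 4.2436, so e_3 = (0.1239, -0.4187, 0.8562, 0.2760).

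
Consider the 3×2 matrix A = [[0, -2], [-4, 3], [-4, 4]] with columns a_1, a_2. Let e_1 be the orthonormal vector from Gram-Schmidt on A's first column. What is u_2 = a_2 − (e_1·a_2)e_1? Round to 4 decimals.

e_1 = a_1/‖a_1‖ = (0, -4, -4)/5.6569 = (0.0000, -0.7071, -0.7071).
r_{12} = e_1·a_2 = -4.9497.
u_2 = a_2 + 4.9497·e_1 = (-2.0000, -0.5000, 0.5000).

u_2 = (-2.0000, -0.5000, 0.5000)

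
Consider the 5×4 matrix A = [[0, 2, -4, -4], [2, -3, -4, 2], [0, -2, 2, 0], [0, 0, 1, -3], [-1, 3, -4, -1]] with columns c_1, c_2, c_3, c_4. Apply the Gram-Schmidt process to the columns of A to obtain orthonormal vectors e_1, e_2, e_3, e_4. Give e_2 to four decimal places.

e_2 = (0.6389, 0.1917, -0.6389, 0.0000, 0.3833)

c_1 = (0, 2, 0, 0, -1); ‖c_1‖ = 2.2361, so e_1 = (0.0000, 0.8944, 0.0000, 0.0000, -0.4472).
e_1·c_2 = 0.0000·2 + 0.8944·(-3) + 0.0000·(-2) + 0.0000·0 + (-0.4472)·3 = -4.0249.
u_2 = c_2 + 4.0249·e_1 = (2.0000, 0.6000, -2.0000, 0.0000, 1.2000).
‖u_2‖ = 3.1305, so e_2 = (0.6389, 0.1917, -0.6389, 0.0000, 0.3833).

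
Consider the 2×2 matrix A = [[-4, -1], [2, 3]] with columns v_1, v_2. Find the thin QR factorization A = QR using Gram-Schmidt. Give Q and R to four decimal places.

q_1 = v_1/‖v_1‖ = (-4, 2)/4.4721 = (-0.8944, 0.4472).
r_{12} = q_1·v_2 = 2.2361.
u_2 = v_2 − 2.2361·q_1 = (1.0000, 2.0000).
‖u_2‖ = 2.2361, so q_2 = (0.4472, 0.8944).

Q = [[-0.8944, 0.4472], [0.4472, 0.8944]], R = [[4.4721, 2.2361], [0.0000, 2.2361]]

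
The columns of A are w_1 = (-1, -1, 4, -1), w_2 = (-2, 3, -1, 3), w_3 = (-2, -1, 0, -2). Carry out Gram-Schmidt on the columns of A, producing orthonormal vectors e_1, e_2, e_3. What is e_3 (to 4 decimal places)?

e_1 = w_1/‖w_1‖ = (-1, -1, 4, -1)/4.3589 = (-0.2294, -0.2294, 0.9177, -0.2294).
r_{12} = e_1·w_2 = -1.8353.
u_2 = w_2 + 1.8353·e_1 = (-2.4211, 2.5789, 0.6842, 2.5789).
‖u_2‖ = 4.4308, so e_2 = (-0.5464, 0.5821, 0.1544, 0.5821).
r_{13} = e_1·w_3 = 1.1471; r_{23} = e_2·w_3 = -0.6533.
u_3 = w_3 − 1.1471·e_1 + 0.6533·e_2 = (-2.0938, -0.3566, -0.9517, -1.3566).
‖u_3‖ = 2.6940, so e_3 = (-0.7772, -0.1324, -0.3533, -0.5036).

e_3 = (-0.7772, -0.1324, -0.3533, -0.5036)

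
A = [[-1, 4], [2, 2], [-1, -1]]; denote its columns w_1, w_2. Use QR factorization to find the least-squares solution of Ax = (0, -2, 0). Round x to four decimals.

x = (-0.6400, -0.1600)

w_1 = (-1, 2, -1); ‖w_1‖ = 2.4495, so q_1 = (-0.4082, 0.8165, -0.4082).
q_1·w_2 = (-0.4082)·4 + 0.8165·2 + (-0.4082)·(-1) = 0.4082.
u_2 = w_2 − 0.4082·q_1 = (4.1667, 1.6667, -0.8333).
‖u_2‖ = 4.5644, so q_2 = (0.9129, 0.3651, -0.1826).
Qᵀb = (-1.6330, -0.7303).
Back-substitute: x_2 = -0.7303/4.5644 = -0.1600.
x_1 = (-1.6330 − 0.4082·(-0.1600))/2.4495 = -0.6400.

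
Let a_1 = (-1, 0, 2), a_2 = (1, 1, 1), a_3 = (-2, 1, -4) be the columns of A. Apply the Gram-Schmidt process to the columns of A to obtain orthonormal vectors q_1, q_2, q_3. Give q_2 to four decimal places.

q_2 = (0.7171, 0.5976, 0.3586)

a_1 = (-1, 0, 2); ‖a_1‖ = 2.2361, so q_1 = (-0.4472, 0.0000, 0.8944).
q_1·a_2 = (-0.4472)·1 + 0.0000·1 + 0.8944·1 = 0.4472.
u_2 = a_2 − 0.4472·q_1 = (1.2000, 1.0000, 0.6000).
‖u_2‖ = 1.6733, so q_2 = (0.7171, 0.5976, 0.3586).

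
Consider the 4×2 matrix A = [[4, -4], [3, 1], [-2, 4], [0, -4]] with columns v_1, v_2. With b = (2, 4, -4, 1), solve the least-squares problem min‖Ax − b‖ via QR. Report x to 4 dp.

x = (0.8857, -0.1102)

v_1 = (4, 3, -2, 0); ‖v_1‖ = 5.3852, so e_1 = (0.7428, 0.5571, -0.3714, 0.0000).
e_1·v_2 = 0.7428·(-4) + 0.5571·1 + (-0.3714)·4 + 0.0000·(-4) = -3.8996.
u_2 = v_2 + 3.8996·e_1 = (-1.1034, 3.1724, 2.5517, -4.0000).
‖u_2‖ = 5.8132, so e_2 = (-0.1898, 0.5457, 0.4390, -0.6881).
Qᵀb = (5.1995, -0.6406).
Back-substitute: x_2 = -0.6406/5.8132 = -0.1102.
x_1 = (5.1995 + 3.8996·(-0.1102))/5.3852 = 0.8857.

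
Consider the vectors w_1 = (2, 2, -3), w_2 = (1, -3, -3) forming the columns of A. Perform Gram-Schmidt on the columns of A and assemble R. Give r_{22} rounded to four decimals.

q_1 = w_1/‖w_1‖ = (2, 2, -3)/4.1231 = (0.4851, 0.4851, -0.7276).
r_{12} = q_1·w_2 = 1.2127.
u_2 = w_2 − 1.2127·q_1 = (0.4118, -3.5882, -2.1176).
r_{22} = ‖u_2‖ = 4.1868.

r_{22} = 4.1868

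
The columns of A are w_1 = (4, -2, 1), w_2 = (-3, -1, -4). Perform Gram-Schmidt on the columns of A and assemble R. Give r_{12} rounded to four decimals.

w_1 = (4, -2, 1); ‖w_1‖ = 4.5826, so q_1 = (0.8729, -0.4364, 0.2182).
r_{12} = q_1·w_2 = -3.0551.

r_{12} = -3.0551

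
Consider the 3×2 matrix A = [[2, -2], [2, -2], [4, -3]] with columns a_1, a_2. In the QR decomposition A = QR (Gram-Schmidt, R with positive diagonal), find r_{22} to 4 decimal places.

e_1 = a_1/‖a_1‖ = (2, 2, 4)/4.8990 = (0.4082, 0.4082, 0.8165).
r_{12} = e_1·a_2 = -4.0825.
u_2 = a_2 + 4.0825·e_1 = (-0.3333, -0.3333, 0.3333).
r_{22} = ‖u_2‖ = 0.5774.

r_{22} = 0.5774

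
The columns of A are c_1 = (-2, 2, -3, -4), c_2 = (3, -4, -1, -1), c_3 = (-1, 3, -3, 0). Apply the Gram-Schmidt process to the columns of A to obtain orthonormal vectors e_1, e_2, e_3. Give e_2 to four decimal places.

e_1 = c_1/‖c_1‖ = (-2, 2, -3, -4)/5.7446 = (-0.3482, 0.3482, -0.5222, -0.6963).
r_{12} = e_1·c_2 = -1.2185.
u_2 = c_2 + 1.2185·e_1 = (2.5758, -3.5758, -1.6364, -1.8485).
‖u_2‖ = 5.0513, so e_2 = (0.5099, -0.7079, -0.3240, -0.3659).

e_2 = (0.5099, -0.7079, -0.3240, -0.3659)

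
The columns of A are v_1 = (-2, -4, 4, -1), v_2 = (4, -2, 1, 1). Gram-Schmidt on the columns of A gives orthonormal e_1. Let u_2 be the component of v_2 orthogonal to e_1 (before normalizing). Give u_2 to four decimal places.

v_1 = (-2, -4, 4, -1); ‖v_1‖ = 6.0828, so e_1 = (-0.3288, -0.6576, 0.6576, -0.1644).
e_1·v_2 = (-0.3288)·4 + (-0.6576)·(-2) + 0.6576·1 + (-0.1644)·1 = 0.4932.
u_2 = v_2 − 0.4932·e_1 = (4.1622, -1.6757, 0.6757, 1.0811).

u_2 = (4.1622, -1.6757, 0.6757, 1.0811)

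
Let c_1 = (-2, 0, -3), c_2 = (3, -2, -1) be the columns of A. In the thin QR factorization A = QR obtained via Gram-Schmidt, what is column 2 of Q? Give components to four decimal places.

c_1 = (-2, 0, -3); ‖c_1‖ = 3.6056, so q_1 = (-0.5547, 0.0000, -0.8321).
q_1·c_2 = (-0.5547)·3 + 0.0000·(-2) + (-0.8321)·(-1) = -0.8321.
u_2 = c_2 + 0.8321·q_1 = (2.5385, -2.0000, -1.6923).
‖u_2‖ = 3.6480, so q_2 = (0.6959, -0.5482, -0.4639).

q_2 = (0.6959, -0.5482, -0.4639)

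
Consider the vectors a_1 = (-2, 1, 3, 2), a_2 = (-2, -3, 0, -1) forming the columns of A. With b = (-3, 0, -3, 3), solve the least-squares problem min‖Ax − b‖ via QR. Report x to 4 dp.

x = (0.1793, 0.2271)

a_1 = (-2, 1, 3, 2); ‖a_1‖ = 4.2426, so e_1 = (-0.4714, 0.2357, 0.7071, 0.4714).
e_1·a_2 = (-0.4714)·(-2) + 0.2357·(-3) + 0.7071·0 + 0.4714·(-1) = -0.2357.
u_2 = a_2 + 0.2357·e_1 = (-2.1111, -2.9444, 0.1667, -0.8889).
‖u_2‖ = 3.7342, so e_2 = (-0.5653, -0.7885, 0.0446, -0.2380).
Qᵀb = (0.7071, 0.8480).
Back-substitute: x_2 = 0.8480/3.7342 = 0.2271.
x_1 = (0.7071 + 0.2357·0.2271)/4.2426 = 0.1793.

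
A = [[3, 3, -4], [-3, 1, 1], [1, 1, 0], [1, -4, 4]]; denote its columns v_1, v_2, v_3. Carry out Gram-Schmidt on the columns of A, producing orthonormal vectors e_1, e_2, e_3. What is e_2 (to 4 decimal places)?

e_2 = (0.4949, 0.2814, 0.1650, -0.8054)

v_1 = (3, -3, 1, 1); ‖v_1‖ = 4.4721, so e_1 = (0.6708, -0.6708, 0.2236, 0.2236).
e_1·v_2 = 0.6708·3 + (-0.6708)·1 + 0.2236·1 + 0.2236·(-4) = 0.6708.
u_2 = v_2 − 0.6708·e_1 = (2.5500, 1.4500, 0.8500, -4.1500).
‖u_2‖ = 5.1527, so e_2 = (0.4949, 0.2814, 0.1650, -0.8054).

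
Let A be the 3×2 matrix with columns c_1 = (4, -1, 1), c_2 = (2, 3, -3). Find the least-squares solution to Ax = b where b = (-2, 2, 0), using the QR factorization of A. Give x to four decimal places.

c_1 = (4, -1, 1); ‖c_1‖ = 4.2426, so e_1 = (0.9428, -0.2357, 0.2357).
e_1·c_2 = 0.9428·2 + (-0.2357)·3 + 0.2357·(-3) = 0.4714.
u_2 = c_2 − 0.4714·e_1 = (1.5556, 3.1111, -3.1111).
‖u_2‖ = 4.6667, so e_2 = (0.3333, 0.6667, -0.6667).
Qᵀb = (-2.3570, 0.6667).
Back-substitute: x_2 = 0.6667/4.6667 = 0.1429.
x_1 = (-2.3570 − 0.4714·0.1429)/4.2426 = -0.5714.

x = (-0.5714, 0.1429)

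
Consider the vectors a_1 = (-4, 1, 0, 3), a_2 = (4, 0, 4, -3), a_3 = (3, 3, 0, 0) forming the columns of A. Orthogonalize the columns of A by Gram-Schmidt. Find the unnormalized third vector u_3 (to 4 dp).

u_3 = (1.5850, 3.1565, -0.7891, 1.0612)

e_1 = a_1/‖a_1‖ = (-4, 1, 0, 3)/5.0990 = (-0.7845, 0.1961, 0.0000, 0.5883).
r_{12} = e_1·a_2 = -4.9029.
u_2 = a_2 + 4.9029·e_1 = (0.1538, 0.9615, 4.0000, -0.1154).
‖u_2‖ = 4.1184, so e_2 = (0.0374, 0.2335, 0.9712, -0.0280).
r_{13} = e_1·a_3 = -1.7650; r_{23} = e_2·a_3 = 0.8125.
u_3 = a_3 + 1.7650·e_1 − 0.8125·e_2 = (1.5850, 3.1565, -0.7891, 1.0612).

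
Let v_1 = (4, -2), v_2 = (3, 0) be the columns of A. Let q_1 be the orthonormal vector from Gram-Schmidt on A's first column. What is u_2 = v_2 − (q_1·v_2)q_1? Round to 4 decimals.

u_2 = (0.6000, 1.2000)

q_1 = v_1/‖v_1‖ = (4, -2)/4.4721 = (0.8944, -0.4472).
r_{12} = q_1·v_2 = 2.6833.
u_2 = v_2 − 2.6833·q_1 = (0.6000, 1.2000).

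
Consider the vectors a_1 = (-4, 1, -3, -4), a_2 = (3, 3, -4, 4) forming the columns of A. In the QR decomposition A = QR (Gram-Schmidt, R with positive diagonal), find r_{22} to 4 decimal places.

e_1 = a_1/‖a_1‖ = (-4, 1, -3, -4)/6.4807 = (-0.6172, 0.1543, -0.4629, -0.6172).
r_{12} = e_1·a_2 = -2.0059.
u_2 = a_2 + 2.0059·e_1 = (1.7619, 3.3095, -4.9286, 2.7619).
r_{22} = ‖u_2‖ = 6.7806.

r_{22} = 6.7806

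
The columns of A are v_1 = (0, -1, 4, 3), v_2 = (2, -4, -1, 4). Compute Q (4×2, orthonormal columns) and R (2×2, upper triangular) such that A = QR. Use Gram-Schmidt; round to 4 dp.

v_1 = (0, -1, 4, 3); ‖v_1‖ = 5.0990, so q_1 = (0.0000, -0.1961, 0.7845, 0.5883).
q_1·v_2 = 0.0000·2 + (-0.1961)·(-4) + 0.7845·(-1) + 0.5883·4 = 2.3534.
u_2 = v_2 − 2.3534·q_1 = (2.0000, -3.5385, -2.8462, 2.6154).
‖u_2‖ = 5.6091, so q_2 = (0.3566, -0.6308, -0.5074, 0.4663).

Q = [[0.0000, 0.3566], [-0.1961, -0.6308], [0.7845, -0.5074], [0.5883, 0.4663]], R = [[5.0990, 2.3534], [0.0000, 5.6091]]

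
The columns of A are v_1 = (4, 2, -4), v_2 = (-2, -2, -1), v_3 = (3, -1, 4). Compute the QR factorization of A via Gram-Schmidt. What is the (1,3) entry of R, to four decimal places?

v_1 = (4, 2, -4); ‖v_1‖ = 6.0000, so e_1 = (0.6667, 0.3333, -0.6667).
r_{13} = e_1·v_3 = -1.0000.

r_{13} = -1.0000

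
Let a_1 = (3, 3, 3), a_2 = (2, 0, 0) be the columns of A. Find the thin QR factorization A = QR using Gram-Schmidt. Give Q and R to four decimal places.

a_1 = (3, 3, 3); ‖a_1‖ = 5.1962, so q_1 = (0.5774, 0.5774, 0.5774).
q_1·a_2 = 0.5774·2 + 0.5774·0 + 0.5774·0 = 1.1547.
u_2 = a_2 − 1.1547·q_1 = (1.3333, -0.6667, -0.6667).
‖u_2‖ = 1.6330, so q_2 = (0.8165, -0.4082, -0.4082).

Q = [[0.5774, 0.8165], [0.5774, -0.4082], [0.5774, -0.4082]], R = [[5.1962, 1.1547], [0.0000, 1.6330]]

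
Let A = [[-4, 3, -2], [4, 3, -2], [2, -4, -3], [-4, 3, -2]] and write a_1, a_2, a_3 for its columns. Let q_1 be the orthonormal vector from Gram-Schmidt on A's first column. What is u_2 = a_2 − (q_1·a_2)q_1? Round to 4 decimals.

u_2 = (1.4615, 4.5385, -3.2308, 1.4615)

a_1 = (-4, 4, 2, -4); ‖a_1‖ = 7.2111, so q_1 = (-0.5547, 0.5547, 0.2774, -0.5547).
q_1·a_2 = (-0.5547)·3 + 0.5547·3 + 0.2774·(-4) + (-0.5547)·3 = -2.7735.
u_2 = a_2 + 2.7735·q_1 = (1.4615, 4.5385, -3.2308, 1.4615).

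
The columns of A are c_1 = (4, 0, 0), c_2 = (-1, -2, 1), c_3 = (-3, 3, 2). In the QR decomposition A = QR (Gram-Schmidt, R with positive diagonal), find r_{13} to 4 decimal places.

r_{13} = -3.0000

c_1 = (4, 0, 0); ‖c_1‖ = 4.0000, so q_1 = (1.0000, 0.0000, 0.0000).
r_{13} = q_1·c_3 = -3.0000.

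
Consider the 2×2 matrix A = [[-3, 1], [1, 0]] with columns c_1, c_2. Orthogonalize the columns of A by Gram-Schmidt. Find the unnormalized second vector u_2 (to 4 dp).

u_2 = (0.1000, 0.3000)

c_1 = (-3, 1); ‖c_1‖ = 3.1623, so e_1 = (-0.9487, 0.3162).
e_1·c_2 = (-0.9487)·1 + 0.3162·0 = -0.9487.
u_2 = c_2 + 0.9487·e_1 = (0.1000, 0.3000).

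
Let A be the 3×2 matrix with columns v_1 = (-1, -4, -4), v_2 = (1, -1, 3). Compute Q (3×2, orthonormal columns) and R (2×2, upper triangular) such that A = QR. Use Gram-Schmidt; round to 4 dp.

Q = [[-0.1741, 0.2488], [-0.6963, -0.7153], [-0.6963, 0.6531]], R = [[5.7446, -1.5667], [0.0000, 2.9233]]

q_1 = v_1/‖v_1‖ = (-1, -4, -4)/5.7446 = (-0.1741, -0.6963, -0.6963).
r_{12} = q_1·v_2 = -1.5667.
u_2 = v_2 + 1.5667·q_1 = (0.7273, -2.0909, 1.9091).
‖u_2‖ = 2.9233, so q_2 = (0.2488, -0.7153, 0.6531).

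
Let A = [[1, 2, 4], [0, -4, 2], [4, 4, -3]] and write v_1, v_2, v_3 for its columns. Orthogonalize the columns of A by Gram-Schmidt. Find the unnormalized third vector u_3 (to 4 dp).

u_3 = (4.6667, 1.1667, -1.1667)

e_1 = v_1/‖v_1‖ = (1, 0, 4)/4.1231 = (0.2425, 0.0000, 0.9701).
r_{12} = e_1·v_2 = 4.3656.
u_2 = v_2 − 4.3656·e_1 = (0.9412, -4.0000, -0.2353).
‖u_2‖ = 4.1160, so e_2 = (0.2287, -0.9718, -0.0572).
r_{13} = e_1·v_3 = -1.9403; r_{23} = e_2·v_3 = -0.8575.
u_3 = v_3 + 1.9403·e_1 + 0.8575·e_2 = (4.6667, 1.1667, -1.1667).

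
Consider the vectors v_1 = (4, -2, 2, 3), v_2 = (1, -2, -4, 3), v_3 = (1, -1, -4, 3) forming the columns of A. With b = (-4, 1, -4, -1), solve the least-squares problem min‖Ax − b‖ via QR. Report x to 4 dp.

x = (-1.0247, 0.5062, 0.0370)

v_1 = (4, -2, 2, 3); ‖v_1‖ = 5.7446, so q_1 = (0.6963, -0.3482, 0.3482, 0.5222).
q_1·v_2 = 0.6963·1 + (-0.3482)·(-2) + 0.3482·(-4) + 0.5222·3 = 1.5667.
u_2 = v_2 − 1.5667·q_1 = (-0.0909, -1.4545, -4.5455, 2.1818).
‖u_2‖ = 5.2484, so q_2 = (-0.0173, -0.2771, -0.8661, 0.4157).
q_1·v_3 = 0.6963·1 + (-0.3482)·(-1) + 0.3482·(-4) + 0.5222·3 = 1.2185; q_2·v_3 = (-0.0173)·1 + (-0.2771)·(-1) + (-0.8661)·(-4) + 0.4157·3 = 4.9712.
u_3 = v_3 − 1.2185·q_1 − 4.9712·q_2 = (0.2376, 0.8020, -0.1188, 0.2970).
‖u_3‖ = 0.8955, so q_3 = (0.2653, 0.8955, -0.1327, 0.3317).
Qᵀb = (-5.0483, 2.8407, 0.0332).
Back-substitute: x_3 = 0.0332/0.8955 = 0.0370.
x_2 = (2.8407 − 4.9712·0.0370)/5.2484 = 0.5062.
x_1 = (-5.0483 − 1.5667·0.5062 − 1.2185·0.0370)/5.7446 = -1.0247.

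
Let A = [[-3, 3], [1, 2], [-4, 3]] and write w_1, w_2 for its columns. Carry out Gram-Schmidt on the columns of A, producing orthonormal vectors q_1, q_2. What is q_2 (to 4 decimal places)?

q_2 = (0.2835, 0.9586, 0.0270)

w_1 = (-3, 1, -4); ‖w_1‖ = 5.0990, so q_1 = (-0.5883, 0.1961, -0.7845).
q_1·w_2 = (-0.5883)·3 + 0.1961·2 + (-0.7845)·3 = -3.7262.
u_2 = w_2 + 3.7262·q_1 = (0.8077, 2.7308, 0.0769).
‖u_2‖ = 2.8488, so q_2 = (0.2835, 0.9586, 0.0270).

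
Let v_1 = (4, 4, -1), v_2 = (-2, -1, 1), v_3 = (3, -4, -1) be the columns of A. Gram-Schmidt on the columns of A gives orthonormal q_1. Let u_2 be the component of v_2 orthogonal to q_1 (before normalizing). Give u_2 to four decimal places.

u_2 = (-0.4242, 0.5758, 0.6061)

v_1 = (4, 4, -1); ‖v_1‖ = 5.7446, so q_1 = (0.6963, 0.6963, -0.1741).
q_1·v_2 = 0.6963·(-2) + 0.6963·(-1) + (-0.1741)·1 = -2.2630.
u_2 = v_2 + 2.2630·q_1 = (-0.4242, 0.5758, 0.6061).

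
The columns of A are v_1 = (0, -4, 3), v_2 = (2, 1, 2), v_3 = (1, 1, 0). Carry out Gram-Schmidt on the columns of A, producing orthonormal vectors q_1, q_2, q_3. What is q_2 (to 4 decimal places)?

v_1 = (0, -4, 3); ‖v_1‖ = 5.0000, so q_1 = (0.0000, -0.8000, 0.6000).
q_1·v_2 = 0.0000·2 + (-0.8000)·1 + 0.6000·2 = 0.4000.
u_2 = v_2 − 0.4000·q_1 = (2.0000, 1.3200, 1.7600).
‖u_2‖ = 2.9732, so q_2 = (0.6727, 0.4440, 0.5920).

q_2 = (0.6727, 0.4440, 0.5920)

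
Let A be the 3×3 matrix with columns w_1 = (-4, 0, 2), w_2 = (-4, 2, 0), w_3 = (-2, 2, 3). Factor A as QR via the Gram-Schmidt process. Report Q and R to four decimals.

w_1 = (-4, 0, 2); ‖w_1‖ = 4.4721, so q_1 = (-0.8944, 0.0000, 0.4472).
q_1·w_2 = (-0.8944)·(-4) + 0.0000·2 + 0.4472·0 = 3.5777.
u_2 = w_2 − 3.5777·q_1 = (-0.8000, 2.0000, -1.6000).
‖u_2‖ = 2.6833, so q_2 = (-0.2981, 0.7454, -0.5963).
q_1·w_3 = (-0.8944)·(-2) + 0.0000·2 + 0.4472·3 = 3.1305; q_2·w_3 = (-0.2981)·(-2) + 0.7454·2 + (-0.5963)·3 = 0.2981.
u_3 = w_3 − 3.1305·q_1 − 0.2981·q_2 = (0.8889, 1.7778, 1.7778).
‖u_3‖ = 2.6667, so q_3 = (0.3333, 0.6667, 0.6667).

Q = [[-0.8944, -0.2981, 0.3333], [0.0000, 0.7454, 0.6667], [0.4472, -0.5963, 0.6667]], R = [[4.4721, 3.5777, 3.1305], [0.0000, 2.6833, 0.2981], [0.0000, 0.0000, 2.6667]]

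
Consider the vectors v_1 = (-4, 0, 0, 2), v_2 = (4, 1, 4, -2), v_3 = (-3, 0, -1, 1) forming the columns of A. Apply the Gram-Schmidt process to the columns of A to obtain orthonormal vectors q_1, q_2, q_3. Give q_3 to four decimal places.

v_1 = (-4, 0, 0, 2); ‖v_1‖ = 4.4721, so q_1 = (-0.8944, 0.0000, 0.0000, 0.4472).
q_1·v_2 = (-0.8944)·4 + 0.0000·1 + 0.0000·4 + 0.4472·(-2) = -4.4721.
u_2 = v_2 + 4.4721·q_1 = (0.0000, 1.0000, 4.0000, 0.0000).
‖u_2‖ = 4.1231, so q_2 = (0.0000, 0.2425, 0.9701, 0.0000).
q_1·v_3 = (-0.8944)·(-3) + 0.0000·0 + 0.0000·(-1) + 0.4472·1 = 3.1305; q_2·v_3 = 0.0000·(-3) + 0.2425·0 + 0.9701·(-1) + 0.0000·1 = -0.9701.
u_3 = v_3 − 3.1305·q_1 + 0.9701·q_2 = (-0.2000, 0.2353, -0.0588, -0.4000).
‖u_3‖ = 0.5087, so q_3 = (-0.3931, 0.4625, -0.1156, -0.7862).

q_3 = (-0.3931, 0.4625, -0.1156, -0.7862)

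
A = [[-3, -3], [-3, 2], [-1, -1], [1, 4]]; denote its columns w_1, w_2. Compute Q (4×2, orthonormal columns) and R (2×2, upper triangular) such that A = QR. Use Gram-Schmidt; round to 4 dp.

Q = [[-0.6708, -0.3477], [-0.6708, 0.6181], [-0.2236, -0.1159], [0.2236, 0.6954]], R = [[4.4721, 1.7889], [0.0000, 5.1769]]

w_1 = (-3, -3, -1, 1); ‖w_1‖ = 4.4721, so q_1 = (-0.6708, -0.6708, -0.2236, 0.2236).
q_1·w_2 = (-0.6708)·(-3) + (-0.6708)·2 + (-0.2236)·(-1) + 0.2236·4 = 1.7889.
u_2 = w_2 − 1.7889·q_1 = (-1.8000, 3.2000, -0.6000, 3.6000).
‖u_2‖ = 5.1769, so q_2 = (-0.3477, 0.6181, -0.1159, 0.6954).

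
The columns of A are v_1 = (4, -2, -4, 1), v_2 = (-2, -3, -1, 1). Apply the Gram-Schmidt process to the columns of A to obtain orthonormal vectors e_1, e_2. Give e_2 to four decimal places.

e_1 = v_1/‖v_1‖ = (4, -2, -4, 1)/6.0828 = (0.6576, -0.3288, -0.6576, 0.1644).
r_{12} = e_1·v_2 = 0.4932.
u_2 = v_2 − 0.4932·e_1 = (-2.3243, -2.8378, -0.6757, 0.9189).
‖u_2‖ = 3.8415, so e_2 = (-0.6051, -0.7387, -0.1759, 0.2392).

e_2 = (-0.6051, -0.7387, -0.1759, 0.2392)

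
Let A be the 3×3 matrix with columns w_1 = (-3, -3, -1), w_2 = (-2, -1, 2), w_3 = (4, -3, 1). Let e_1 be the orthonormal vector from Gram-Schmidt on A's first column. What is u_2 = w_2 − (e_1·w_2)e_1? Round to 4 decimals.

u_2 = (-0.8947, 0.1053, 2.3684)

w_1 = (-3, -3, -1); ‖w_1‖ = 4.3589, so e_1 = (-0.6882, -0.6882, -0.2294).
e_1·w_2 = (-0.6882)·(-2) + (-0.6882)·(-1) + (-0.2294)·2 = 1.6059.
u_2 = w_2 − 1.6059·e_1 = (-0.8947, 0.1053, 2.3684).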